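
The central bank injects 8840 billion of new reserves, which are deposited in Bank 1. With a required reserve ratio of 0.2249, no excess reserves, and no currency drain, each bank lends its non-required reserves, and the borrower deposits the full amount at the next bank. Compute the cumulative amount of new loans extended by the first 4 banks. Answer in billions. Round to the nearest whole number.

Bank i lends (1 − rr)^i of the original deposit: Bank 1 lends 8840·0.7751 = 6851.8840, Bank 2 lends 8840·0.7751² ≈ 5310.8953, and so on.
Summing a geometric series: total = 8840·[0.7751·(1 − 0.7751^4) / (1 − 0.7751)] ≈ 19469.9340 billion.

19470 billion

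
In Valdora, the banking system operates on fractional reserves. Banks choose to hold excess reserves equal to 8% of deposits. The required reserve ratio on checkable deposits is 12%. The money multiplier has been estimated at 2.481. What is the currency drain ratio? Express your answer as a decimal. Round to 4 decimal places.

Using m = 2.481. From m = (1 + c)/(c + rr + e), rearranging gives 1 + c = m·(c + rr + e), so c·(1 − m) = m·(rr + e) − 1.
Hence c = [m·(rr + e) − 1]/(1 − m) = [2.481 × (0.12 + 0.08) − 1] / (1 − 2.481) ≈ 0.340176.

0.3402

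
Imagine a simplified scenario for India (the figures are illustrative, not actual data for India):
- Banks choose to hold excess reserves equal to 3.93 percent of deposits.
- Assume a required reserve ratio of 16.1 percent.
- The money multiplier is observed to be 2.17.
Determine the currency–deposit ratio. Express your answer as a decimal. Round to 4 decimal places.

Using m = 2.17. From m = (1 + c)/(c + rr + e), rearranging gives 1 + c = m·(c + rr + e), so c·(1 − m) = m·(rr + e) − 1.
Hence c = [m·(rr + e) − 1]/(1 − m) = [2.17 × (0.161 + 0.0393) − 1] / (1 − 2.17) ≈ 0.483204.

0.4832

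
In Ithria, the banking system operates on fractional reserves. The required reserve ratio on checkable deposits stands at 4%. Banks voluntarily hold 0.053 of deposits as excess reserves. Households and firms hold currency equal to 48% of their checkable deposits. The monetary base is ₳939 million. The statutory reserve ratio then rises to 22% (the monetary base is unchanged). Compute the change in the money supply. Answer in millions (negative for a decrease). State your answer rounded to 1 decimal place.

-579.8 million

Initially m₁ = (1 + 0.48) / (0.04 + 0.053 + 0.48) ≈ 2.58290, so M₁ = 2.58290 × 939 = 2425.3431 million.
After the change m₂ = (1 + 0.48) / (0.22 + 0.053 + 0.48) ≈ 1.96547, so M₂ = 1.96547 × 939 ≈ 1845.5763 million.
ΔM = M₂ − M₁ = 1845.5763 − 2425.3431 = -579.7668 million.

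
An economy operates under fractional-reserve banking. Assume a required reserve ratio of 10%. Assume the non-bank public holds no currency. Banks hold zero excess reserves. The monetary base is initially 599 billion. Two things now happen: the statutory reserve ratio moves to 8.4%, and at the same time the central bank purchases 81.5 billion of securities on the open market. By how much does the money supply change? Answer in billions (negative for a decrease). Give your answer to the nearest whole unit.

2111 billion

Before: m₁ = 1 / (0.1) = 10, MB₁ = 599, so M₁ = 10 × 599 = 5990 billion.
After: m₂ = 1 / (0.084) ≈ 11.9048, MB₂ = 599 + 81.5 = 680.5, so M₂ = 11.9048 × 680.5 = 8101.2164 billion.
ΔM = M₂ − M₁ = 8101.2164 − 5990 = 2111.2164 billion.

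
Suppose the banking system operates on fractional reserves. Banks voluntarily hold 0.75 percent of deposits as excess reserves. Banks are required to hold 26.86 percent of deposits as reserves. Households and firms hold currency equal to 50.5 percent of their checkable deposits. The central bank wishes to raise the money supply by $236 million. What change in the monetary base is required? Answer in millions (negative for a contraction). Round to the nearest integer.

$122 million

The money multiplier is m = (1 + c) / (rr + e + c) = (1 + 0.505) / (0.2686 + 0.0075 + 0.505) ≈ 1.9268.
ΔMB = ΔM / m = (+236) / 1.9268 ≈ 122.4829 million.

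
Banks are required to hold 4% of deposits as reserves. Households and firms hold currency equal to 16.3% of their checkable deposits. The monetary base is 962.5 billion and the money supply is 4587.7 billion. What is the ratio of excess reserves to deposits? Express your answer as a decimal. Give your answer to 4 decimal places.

0.0410

Using m = M/MB = 4587.7/962.5 ≈ 4.766442. Since m = (1 + c)/(c + rr + e), the denominator satisfies c + rr + e = (1 + c)/m = (1 + 0.163) / 4.766442 ≈ 0.243998.
With c = 0.163 and rr = 0.04, the ratio of excess reserves to deposits is 0.243998 − 0.163 − 0.04 = 0.040998.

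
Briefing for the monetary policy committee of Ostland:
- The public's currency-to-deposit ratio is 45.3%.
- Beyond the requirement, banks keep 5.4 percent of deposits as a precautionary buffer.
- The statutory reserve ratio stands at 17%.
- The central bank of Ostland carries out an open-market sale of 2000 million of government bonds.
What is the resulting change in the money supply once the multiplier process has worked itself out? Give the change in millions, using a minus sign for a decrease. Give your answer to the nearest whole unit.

The money multiplier is m = (1 + c) / (rr + e + c) = (1 + 0.453) / (0.17 + 0.054 + 0.453) ≈ 2.14623.
The sale removes 2000 million of base, so ΔM = m × ΔMB = 2.14623 × (−2000) = -4292.46 million.

-4292 million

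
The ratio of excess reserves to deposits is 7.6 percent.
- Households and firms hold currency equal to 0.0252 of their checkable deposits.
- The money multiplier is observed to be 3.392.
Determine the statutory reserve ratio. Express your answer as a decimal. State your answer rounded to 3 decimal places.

Using m = 3.392. Since m = (1 + c)/(c + rr + e), the denominator satisfies c + rr + e = (1 + c)/m = (1 + 0.0252) / 3.392 ≈ 0.302241.
With c = 0.0252 and e = 0.076, the statutory reserve ratio is 0.302241 − 0.0252 − 0.076 = 0.201041.

0.201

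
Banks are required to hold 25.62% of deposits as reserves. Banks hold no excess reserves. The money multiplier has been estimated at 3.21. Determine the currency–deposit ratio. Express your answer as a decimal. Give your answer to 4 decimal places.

0.0804

Using m = 3.21. From m = (1 + c)/(c + rr + e), rearranging gives 1 + c = m·(c + rr + e), so c·(1 − m) = m·(rr + e) − 1.
Hence c = [m·(rr + e) − 1]/(1 − m) = [3.21 × (0.2562 + 0) − 1] / (1 − 3.21) ≈ 0.080361.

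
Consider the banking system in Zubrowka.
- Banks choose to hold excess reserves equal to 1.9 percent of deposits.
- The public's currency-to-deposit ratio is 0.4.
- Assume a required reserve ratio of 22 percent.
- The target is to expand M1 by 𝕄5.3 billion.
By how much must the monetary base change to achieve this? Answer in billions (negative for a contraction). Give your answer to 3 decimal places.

𝕄2.419 billion

The money multiplier is m = (1 + c) / (rr + e + c) = (1 + 0.4) / (0.22 + 0.019 + 0.4) ≈ 2.19092.
ΔMB = ΔM / m = (+5.3) / 2.19092 ≈ 2.4191 billion.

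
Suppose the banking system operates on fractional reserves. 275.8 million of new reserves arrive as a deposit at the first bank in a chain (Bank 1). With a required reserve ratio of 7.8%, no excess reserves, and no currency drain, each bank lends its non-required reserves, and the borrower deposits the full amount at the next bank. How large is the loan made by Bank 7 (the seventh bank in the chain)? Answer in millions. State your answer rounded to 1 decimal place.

Each bank lends a fraction (1 − rr) = 0.9220 of the deposit it receives, so Bank 7 receives 275.8·0.9220^6 and lends 275.8·0.9220^7 ≈ 156.2107 million.

156.2 million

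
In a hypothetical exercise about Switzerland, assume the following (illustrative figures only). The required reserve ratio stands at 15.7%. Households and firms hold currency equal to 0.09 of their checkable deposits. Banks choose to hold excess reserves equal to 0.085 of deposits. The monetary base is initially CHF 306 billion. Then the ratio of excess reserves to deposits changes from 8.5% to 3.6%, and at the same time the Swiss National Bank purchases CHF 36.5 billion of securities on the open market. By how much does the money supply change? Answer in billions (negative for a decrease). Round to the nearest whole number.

CHF 315 billion

Before: m₁ = (1 + 0.09) / (0.157 + 0.085 + 0.09) ≈ 3.2831, MB₁ = 306, so M₁ = 3.2831 × 306 = 1004.6286 billion.
After: m₂ = (1 + 0.09) / (0.157 + 0.036 + 0.09) ≈ 3.8516, MB₂ = 306 + 36.5 = 342.5, so M₂ = 3.8516 × 342.5 = 1319.173 billion.
ΔM = M₂ − M₁ = 1319.173 − 1004.6286 = 314.5444 billion.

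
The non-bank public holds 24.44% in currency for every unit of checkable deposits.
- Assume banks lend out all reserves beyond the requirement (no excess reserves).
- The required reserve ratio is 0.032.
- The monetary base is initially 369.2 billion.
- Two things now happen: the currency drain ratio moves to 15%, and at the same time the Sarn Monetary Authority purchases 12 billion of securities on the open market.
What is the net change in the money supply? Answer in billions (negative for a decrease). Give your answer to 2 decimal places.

Before: m₁ = (1 + 0.2444) / (0.032 + 0.2444) ≈ 4.502171, MB₁ = 369.2, so M₁ = 4.502171 × 369.2 ≈ 1662.2015 billion.
After: m₂ = (1 + 0.15) / (0.032 + 0.15) ≈ 6.318681, MB₂ = 369.2 + 12 = 381.2, so M₂ = 6.318681 × 381.2 ≈ 2408.6812 billion.
ΔM = M₂ − M₁ = 2408.6812 − 1662.2015 = 746.4797 billion.

746.48 billion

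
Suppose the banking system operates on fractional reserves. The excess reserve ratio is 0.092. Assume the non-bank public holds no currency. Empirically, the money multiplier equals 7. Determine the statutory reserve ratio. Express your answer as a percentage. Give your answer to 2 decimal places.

5.09%

Using m = 7. Since m = (1 + c)/(c + rr + e), the denominator satisfies c + rr + e = (1 + c)/m = (1 + 0) / 7 ≈ 0.142857.
With c = 0 and e = 0.092, the statutory reserve ratio is 0.142857 − 0 − 0.092 = 0.050857.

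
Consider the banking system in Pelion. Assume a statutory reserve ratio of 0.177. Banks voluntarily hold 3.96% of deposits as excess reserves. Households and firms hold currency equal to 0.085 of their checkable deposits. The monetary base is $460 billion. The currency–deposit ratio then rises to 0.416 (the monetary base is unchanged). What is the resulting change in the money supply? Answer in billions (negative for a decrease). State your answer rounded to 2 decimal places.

-625.19 billion

Initially m₁ = (1 + 0.085) / (0.177 + 0.0396 + 0.085) ≈ 3.597480, so M₁ = 3.597480 × 460 = 1654.8408 billion.
After the change m₂ = (1 + 0.416) / (0.177 + 0.0396 + 0.416) ≈ 2.238381, so M₂ = 2.238381 × 460 ≈ 1029.6553 billion.
ΔM = M₂ − M₁ = 1029.6553 − 1654.8408 = -625.1855 billion.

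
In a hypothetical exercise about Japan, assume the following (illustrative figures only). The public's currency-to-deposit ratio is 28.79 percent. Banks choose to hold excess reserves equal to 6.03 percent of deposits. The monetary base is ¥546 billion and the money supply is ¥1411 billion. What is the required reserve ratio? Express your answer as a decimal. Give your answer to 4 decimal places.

Using m = M/MB = 1411/546 ≈ 2.584249. Since m = (1 + c)/(c + rr + e), the denominator satisfies c + rr + e = (1 + c)/m = (1 + 0.2879) / 2.584249 ≈ 0.498365.
With c = 0.2879 and e = 0.0603, the required reserve ratio is 0.498365 − 0.2879 − 0.0603 = 0.150165.

0.1502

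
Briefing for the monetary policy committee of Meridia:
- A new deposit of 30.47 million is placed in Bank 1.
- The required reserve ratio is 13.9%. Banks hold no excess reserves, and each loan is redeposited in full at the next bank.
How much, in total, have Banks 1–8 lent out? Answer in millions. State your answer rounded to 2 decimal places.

Bank i lends (1 − rr)^i of the original deposit: Bank 1 lends 30.47·0.8610 ≈ 26.2347, Bank 2 lends 30.47·0.8610² ≈ 22.5881, and so on.
Summing a geometric series: total = 30.47·[0.8610·(1 − 0.8610^8) / (1 − 0.8610)] ≈ 131.7372 million.

131.74 million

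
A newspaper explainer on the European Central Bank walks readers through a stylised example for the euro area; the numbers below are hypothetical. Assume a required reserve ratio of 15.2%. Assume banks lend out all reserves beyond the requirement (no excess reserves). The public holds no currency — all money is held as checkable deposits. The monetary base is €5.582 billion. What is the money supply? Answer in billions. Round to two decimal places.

€36.72 billion

With no currency drain or excess reserves, the money multiplier is m = 1/rr = 1/0.152 ≈ 6.5789.
Money supply M = m × MB = 6.5789 × 5.582 ≈ 36.7234 billion.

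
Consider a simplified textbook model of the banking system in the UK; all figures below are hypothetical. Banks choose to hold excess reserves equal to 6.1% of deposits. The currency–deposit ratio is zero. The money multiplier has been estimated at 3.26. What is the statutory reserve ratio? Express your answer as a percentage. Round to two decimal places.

Using m = 3.26. Since m = (1 + c)/(c + rr + e), the denominator satisfies c + rr + e = (1 + c)/m = (1 + 0) / 3.26 ≈ 0.306748.
With c = 0 and e = 0.061, the statutory reserve ratio is 0.306748 − 0 − 0.061 = 0.245748.

24.57%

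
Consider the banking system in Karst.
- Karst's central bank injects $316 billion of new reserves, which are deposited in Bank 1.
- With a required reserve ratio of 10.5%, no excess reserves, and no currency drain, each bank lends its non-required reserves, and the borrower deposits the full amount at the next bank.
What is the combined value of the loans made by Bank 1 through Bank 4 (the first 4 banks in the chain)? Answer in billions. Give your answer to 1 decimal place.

$965.2 billion

Bank i lends (1 − rr)^i of the original deposit: Bank 1 lends 316·0.8950 = 282.8200, Bank 2 lends 316·0.8950² = 253.1239, and so on.
Summing a geometric series: total = 316·[0.8950·(1 − 0.8950^4) / (1 − 0.8950)] ≈ 965.2484 billion.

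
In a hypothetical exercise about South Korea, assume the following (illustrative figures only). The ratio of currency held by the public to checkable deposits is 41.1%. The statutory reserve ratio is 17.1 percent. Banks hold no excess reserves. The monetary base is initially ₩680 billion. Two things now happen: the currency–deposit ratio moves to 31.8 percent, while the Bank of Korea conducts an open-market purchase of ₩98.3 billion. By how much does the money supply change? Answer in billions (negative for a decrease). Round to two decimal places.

Before: m₁ = (1 + 0.411) / (0.171 + 0.411) ≈ 2.424399, MB₁ = 680, so M₁ = 2.424399 × 680 ≈ 1648.5913 billion.
After: m₂ = (1 + 0.318) / (0.171 + 0.318) ≈ 2.695297, MB₂ = 680 + 98.3 = 778.3, so M₂ = 2.695297 × 778.3 ≈ 2097.7497 billion.
ΔM = M₂ − M₁ = 2097.7497 − 1648.5913 = 449.1584 billion.

₩449.16 billion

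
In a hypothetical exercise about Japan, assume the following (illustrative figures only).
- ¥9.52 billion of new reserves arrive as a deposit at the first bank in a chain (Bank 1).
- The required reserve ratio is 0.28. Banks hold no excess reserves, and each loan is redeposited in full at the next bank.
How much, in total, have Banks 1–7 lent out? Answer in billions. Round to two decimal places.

Bank i lends (1 − rr)^i of the original deposit: Bank 1 lends 9.52·0.7200 = 6.8544, Bank 2 lends 9.52·0.7200² ≈ 4.9352, and so on.
Summing a geometric series: total = 9.52·[0.7200·(1 − 0.7200^7) / (1 − 0.7200)] ≈ 22.0245 billion.

¥22.02 billion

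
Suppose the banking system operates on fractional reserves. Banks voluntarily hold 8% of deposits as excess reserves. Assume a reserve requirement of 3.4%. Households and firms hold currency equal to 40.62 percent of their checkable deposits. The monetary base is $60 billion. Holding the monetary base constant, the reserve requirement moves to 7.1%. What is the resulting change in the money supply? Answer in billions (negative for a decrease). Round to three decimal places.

Initially m₁ = (1 + 0.4062) / (0.034 + 0.08 + 0.4062) ≈ 2.703191, so M₁ = 2.703191 × 60 ≈ 162.1915 billion.
After the change m₂ = (1 + 0.4062) / (0.071 + 0.08 + 0.4062) ≈ 2.523690, so M₂ = 2.523690 × 60 = 151.4214 billion.
ΔM = M₂ − M₁ = 151.4214 − 162.1915 = -10.7701 billion.

-10.770 billion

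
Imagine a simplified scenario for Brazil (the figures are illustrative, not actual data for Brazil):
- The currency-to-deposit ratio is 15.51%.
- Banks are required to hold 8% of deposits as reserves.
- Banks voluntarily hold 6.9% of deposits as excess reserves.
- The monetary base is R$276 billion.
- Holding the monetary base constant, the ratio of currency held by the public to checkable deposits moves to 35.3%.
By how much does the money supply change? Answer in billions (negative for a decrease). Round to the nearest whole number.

Initially m₁ = (1 + 0.1551) / (0.08 + 0.069 + 0.1551) ≈ 3.7984, so M₁ = 3.7984 × 276 = 1048.3584 billion.
After the change m₂ = (1 + 0.353) / (0.08 + 0.069 + 0.353) ≈ 2.6952, so M₂ = 2.6952 × 276 = 743.8752 billion.
ΔM = M₂ − M₁ = 743.8752 − 1048.3584 = -304.4832 billion.

-304 billion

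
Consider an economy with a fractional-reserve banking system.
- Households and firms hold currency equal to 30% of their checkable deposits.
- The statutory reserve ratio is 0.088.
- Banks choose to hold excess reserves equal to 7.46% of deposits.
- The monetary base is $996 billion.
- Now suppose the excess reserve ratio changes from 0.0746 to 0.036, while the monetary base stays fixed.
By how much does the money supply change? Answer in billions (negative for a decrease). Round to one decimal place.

Initially m₁ = (1 + 0.3) / (0.088 + 0.0746 + 0.3) ≈ 2.81020, so M₁ = 2.81020 × 996 = 2798.9592 billion.
After the change m₂ = (1 + 0.3) / (0.088 + 0.036 + 0.3) ≈ 3.06604, so M₂ = 3.06604 × 996 ≈ 3053.7758 billion.
ΔM = M₂ − M₁ = 3053.7758 − 2798.9592 = 254.8166 billion.

$254.8 billion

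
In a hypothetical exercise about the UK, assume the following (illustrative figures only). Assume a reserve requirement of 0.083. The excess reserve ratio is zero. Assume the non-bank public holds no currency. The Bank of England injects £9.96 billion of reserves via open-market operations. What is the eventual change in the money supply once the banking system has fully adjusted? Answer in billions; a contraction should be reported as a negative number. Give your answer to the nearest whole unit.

The simple money multiplier is m = 1/rr = 1/0.083 ≈ 12.0482.
An open-market purchase increases the monetary base by 9.96 billion, so ΔM = m × ΔMB = 12.0482 × 9.96 ≈ 120.0001 billion.

£120 billion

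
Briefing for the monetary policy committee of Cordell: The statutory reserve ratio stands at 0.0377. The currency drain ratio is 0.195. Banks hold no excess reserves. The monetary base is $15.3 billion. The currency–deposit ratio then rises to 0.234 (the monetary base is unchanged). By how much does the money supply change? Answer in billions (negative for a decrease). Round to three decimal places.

Initially m₁ = (1 + 0.195) / (0.0377 + 0.195) ≈ 5.135367, so M₁ = 5.135367 × 15.3 ≈ 78.5711 billion.
After the change m₂ = (1 + 0.234) / (0.0377 + 0.234) ≈ 4.541774, so M₂ = 4.541774 × 15.3 ≈ 69.4891 billion.
ΔM = M₂ − M₁ = 69.4891 − 78.5711 = -9.082 billion.

-9.082 billion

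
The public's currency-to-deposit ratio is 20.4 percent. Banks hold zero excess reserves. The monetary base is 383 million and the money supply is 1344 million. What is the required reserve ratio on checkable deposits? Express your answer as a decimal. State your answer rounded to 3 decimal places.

0.139

Using m = M/MB = 1344/383 ≈ 3.509138. Since m = (1 + c)/(c + rr + e), the denominator satisfies c + rr + e = (1 + c)/m = (1 + 0.204) / 3.509138 ≈ 0.343104.
With c = 0.204 and e = 0, the required reserve ratio on checkable deposits is 0.343104 − 0.204 − 0 = 0.139104.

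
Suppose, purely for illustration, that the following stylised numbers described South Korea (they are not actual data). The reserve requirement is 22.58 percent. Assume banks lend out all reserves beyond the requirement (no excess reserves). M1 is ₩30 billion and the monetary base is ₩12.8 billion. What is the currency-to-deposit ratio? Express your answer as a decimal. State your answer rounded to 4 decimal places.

0.3503

Using m = M/MB = 30/12.8 = 2.343750. From m = (1 + c)/(c + rr + e), rearranging gives 1 + c = m·(c + rr + e), so c·(1 − m) = m·(rr + e) − 1.
Hence c = [m·(rr + e) − 1]/(1 − m) = [2.343750 × (0.2258 + 0) − 1] / (1 − 2.343750) ≈ 0.350349.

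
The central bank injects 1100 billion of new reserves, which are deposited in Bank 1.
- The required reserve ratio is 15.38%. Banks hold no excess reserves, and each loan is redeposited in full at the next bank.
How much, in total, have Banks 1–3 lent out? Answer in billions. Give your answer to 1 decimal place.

Bank i lends (1 − rr)^i of the original deposit: Bank 1 lends 1100·0.8462 = 930.8200, Bank 2 lends 1100·0.8462² ≈ 787.6599, and so on.
Summing a geometric series: total = 1100·[0.8462·(1 − 0.8462^3) / (1 − 0.8462)] ≈ 2384.9977 billion.

2385.0 billion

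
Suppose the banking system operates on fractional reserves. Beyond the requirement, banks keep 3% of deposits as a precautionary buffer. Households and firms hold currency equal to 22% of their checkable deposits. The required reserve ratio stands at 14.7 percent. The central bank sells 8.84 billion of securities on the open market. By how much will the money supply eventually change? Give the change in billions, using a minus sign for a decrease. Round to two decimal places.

-27.17 billion

The money multiplier is m = (1 + c) / (rr + e + c) = (1 + 0.22) / (0.147 + 0.03 + 0.22) ≈ 3.0730.
The sale removes 8.84 billion of base, so ΔM = m × ΔMB = 3.0730 × (−8.84) ≈ -27.1653 billion.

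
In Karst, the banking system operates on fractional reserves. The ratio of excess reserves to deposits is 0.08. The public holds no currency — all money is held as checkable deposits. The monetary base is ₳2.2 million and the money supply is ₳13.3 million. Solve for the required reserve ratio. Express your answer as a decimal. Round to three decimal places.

0.085

Using m = M/MB = 13.3/2.2 ≈ 6.045455. Since m = (1 + c)/(c + rr + e), the denominator satisfies c + rr + e = (1 + c)/m = (1 + 0) / 6.045455 ≈ 0.165414.
With c = 0 and e = 0.08, the required reserve ratio is 0.165414 − 0 − 0.08 = 0.085414.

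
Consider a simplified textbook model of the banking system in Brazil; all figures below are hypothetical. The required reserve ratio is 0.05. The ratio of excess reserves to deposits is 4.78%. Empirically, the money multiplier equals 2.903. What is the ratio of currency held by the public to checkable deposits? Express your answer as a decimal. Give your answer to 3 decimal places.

Using m = 2.903. From m = (1 + c)/(c + rr + e), rearranging gives 1 + c = m·(c + rr + e), so c·(1 − m) = m·(rr + e) − 1.
Hence c = [m·(rr + e) − 1]/(1 − m) = [2.903 × (0.05 + 0.0478) − 1] / (1 − 2.903) ≈ 0.376294.

0.376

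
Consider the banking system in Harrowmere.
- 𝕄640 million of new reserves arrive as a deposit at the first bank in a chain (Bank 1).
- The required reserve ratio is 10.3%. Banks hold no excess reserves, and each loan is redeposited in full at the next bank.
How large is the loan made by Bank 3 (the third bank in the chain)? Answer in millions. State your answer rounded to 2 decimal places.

𝕄461.91 million

Each bank lends a fraction (1 − rr) = 0.8970 of the deposit it receives, so Bank 3 receives 640·0.8970^2 and lends 640·0.8970^3 ≈ 461.9099 million.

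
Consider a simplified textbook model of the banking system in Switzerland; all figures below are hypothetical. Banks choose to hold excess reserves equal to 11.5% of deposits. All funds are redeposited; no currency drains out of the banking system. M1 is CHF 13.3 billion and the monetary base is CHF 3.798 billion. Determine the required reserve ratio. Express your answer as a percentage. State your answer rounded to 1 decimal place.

Using m = M/MB = 13.3/3.798 ≈ 3.501843. Since m = (1 + c)/(c + rr + e), the denominator satisfies c + rr + e = (1 + c)/m = (1 + 0) / 3.501843 ≈ 0.285564.
With c = 0 and e = 0.115, the required reserve ratio is 0.285564 − 0 − 0.115 = 0.170564.

17.1%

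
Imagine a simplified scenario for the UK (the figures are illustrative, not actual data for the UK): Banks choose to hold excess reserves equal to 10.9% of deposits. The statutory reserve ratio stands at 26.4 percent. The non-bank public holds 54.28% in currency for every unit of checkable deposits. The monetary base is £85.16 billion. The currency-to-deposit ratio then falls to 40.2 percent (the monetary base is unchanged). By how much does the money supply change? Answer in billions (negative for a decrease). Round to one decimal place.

Initially m₁ = (1 + 0.5428) / (0.264 + 0.109 + 0.5428) ≈ 1.6846, so M₁ = 1.6846 × 85.16 ≈ 143.4605 billion.
After the change m₂ = (1 + 0.402) / (0.264 + 0.109 + 0.402) ≈ 1.8090, so M₂ = 1.8090 × 85.16 ≈ 154.0544 billion.
ΔM = M₂ − M₁ = 154.0544 − 143.4605 = 10.5939 billion.

£10.6 billion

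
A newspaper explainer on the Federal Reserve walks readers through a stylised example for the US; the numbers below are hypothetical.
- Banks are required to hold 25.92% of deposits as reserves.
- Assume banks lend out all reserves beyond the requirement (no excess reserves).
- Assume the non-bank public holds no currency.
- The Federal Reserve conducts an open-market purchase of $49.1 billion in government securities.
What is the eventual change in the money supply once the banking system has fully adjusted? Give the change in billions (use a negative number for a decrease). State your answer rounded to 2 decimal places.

The simple money multiplier is m = 1/rr = 1/0.2592 ≈ 3.85802.
An open-market purchase increases the monetary base by 49.1 billion, so ΔM = m × ΔMB = 3.85802 × 49.1 ≈ 189.4288 billion.

$189.43 billion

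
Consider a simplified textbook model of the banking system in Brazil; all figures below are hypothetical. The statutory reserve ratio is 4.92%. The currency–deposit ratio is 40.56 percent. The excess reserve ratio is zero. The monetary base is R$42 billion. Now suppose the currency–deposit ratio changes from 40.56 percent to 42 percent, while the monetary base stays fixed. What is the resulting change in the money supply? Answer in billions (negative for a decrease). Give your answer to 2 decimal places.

Initially m₁ = (1 + 0.4056) / (0.0492 + 0.4056) ≈ 3.09059, so M₁ = 3.09059 × 42 ≈ 129.8048 billion.
After the change m₂ = (1 + 0.42) / (0.0492 + 0.42) ≈ 3.02643, so M₂ = 3.02643 × 42 ≈ 127.1101 billion.
ΔM = M₂ − M₁ = 127.1101 − 129.8048 = -2.6947 billion.

-2.69 billion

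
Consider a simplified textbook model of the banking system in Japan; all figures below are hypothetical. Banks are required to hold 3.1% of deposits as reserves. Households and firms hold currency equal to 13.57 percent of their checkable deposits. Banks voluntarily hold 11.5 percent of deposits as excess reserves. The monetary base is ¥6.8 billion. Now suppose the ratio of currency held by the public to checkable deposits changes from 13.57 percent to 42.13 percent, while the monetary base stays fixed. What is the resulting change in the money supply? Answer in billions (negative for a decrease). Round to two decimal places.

-10.38 billion

Initially m₁ = (1 + 0.1357) / (0.031 + 0.115 + 0.1357) ≈ 4.0316, so M₁ = 4.0316 × 6.8 ≈ 27.4149 billion.
After the change m₂ = (1 + 0.4213) / (0.031 + 0.115 + 0.4213) ≈ 2.5054, so M₂ = 2.5054 × 6.8 ≈ 17.0367 billion.
ΔM = M₂ − M₁ = 17.0367 − 27.4149 = -10.3782 billion.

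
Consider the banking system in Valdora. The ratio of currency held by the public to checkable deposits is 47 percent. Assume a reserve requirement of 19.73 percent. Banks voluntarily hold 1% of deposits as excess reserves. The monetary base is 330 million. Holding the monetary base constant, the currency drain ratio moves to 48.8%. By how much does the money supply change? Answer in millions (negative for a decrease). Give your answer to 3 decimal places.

-9.999 million

Initially m₁ = (1 + 0.47) / (0.1973 + 0.01 + 0.47) = 2.1703824, so M₁ = 2.1703824 × 330 ≈ 716.2262 million.
After the change m₂ = (1 + 0.488) / (0.1973 + 0.01 + 0.488) ≈ 2.1400834, so M₂ = 2.1400834 × 330 ≈ 706.2275 million.
ΔM = M₂ − M₁ = 706.2275 − 716.2262 = -9.9987 million.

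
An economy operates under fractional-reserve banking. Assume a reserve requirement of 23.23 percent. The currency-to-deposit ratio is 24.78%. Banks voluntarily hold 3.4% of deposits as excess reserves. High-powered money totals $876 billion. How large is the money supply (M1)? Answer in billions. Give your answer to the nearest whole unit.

$2126 billion

The money multiplier is m = (1 + c) / (rr + e + c) = (1 + 0.2478) / (0.2323 + 0.034 + 0.2478) ≈ 2.4272.
So M = m × MB = 2.4272 × 876 = 2126.2272 billion.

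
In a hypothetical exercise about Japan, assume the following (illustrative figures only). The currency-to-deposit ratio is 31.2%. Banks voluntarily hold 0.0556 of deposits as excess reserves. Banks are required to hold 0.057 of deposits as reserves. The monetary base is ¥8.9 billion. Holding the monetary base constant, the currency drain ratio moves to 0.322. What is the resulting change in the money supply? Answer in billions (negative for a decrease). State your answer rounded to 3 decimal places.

Initially m₁ = (1 + 0.312) / (0.057 + 0.0556 + 0.312) ≈ 3.08997, so M₁ = 3.08997 × 8.9 ≈ 27.5007 billion.
After the change m₂ = (1 + 0.322) / (0.057 + 0.0556 + 0.322) ≈ 3.04188, so M₂ = 3.04188 × 8.9 ≈ 27.0727 billion.
ΔM = M₂ − M₁ = 27.0727 − 27.5007 = -0.428 billion.

-0.428 billion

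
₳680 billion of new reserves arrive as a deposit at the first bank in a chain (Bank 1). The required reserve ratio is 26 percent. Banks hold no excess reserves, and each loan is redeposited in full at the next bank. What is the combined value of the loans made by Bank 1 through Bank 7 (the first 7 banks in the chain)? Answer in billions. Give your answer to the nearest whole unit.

Bank i lends (1 − rr)^i of the original deposit: Bank 1 lends 680·0.7400 = 503.2000, Bank 2 lends 680·0.7400² = 372.3680, and so on.
Summing a geometric series: total = 680·[0.7400·(1 − 0.7400^7) / (1 − 0.7400)] ≈ 1700.2106 billion.

₳1700 billion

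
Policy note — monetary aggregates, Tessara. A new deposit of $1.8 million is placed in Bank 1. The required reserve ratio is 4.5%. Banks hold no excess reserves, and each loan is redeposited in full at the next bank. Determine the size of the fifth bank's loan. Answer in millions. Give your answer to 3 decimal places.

$1.430 million

Each bank lends a fraction (1 − rr) = 0.9550 of the deposit it receives, so Bank 5 receives 1.8·0.9550^4 and lends 1.8·0.9550^5 ≈ 1.4298 million.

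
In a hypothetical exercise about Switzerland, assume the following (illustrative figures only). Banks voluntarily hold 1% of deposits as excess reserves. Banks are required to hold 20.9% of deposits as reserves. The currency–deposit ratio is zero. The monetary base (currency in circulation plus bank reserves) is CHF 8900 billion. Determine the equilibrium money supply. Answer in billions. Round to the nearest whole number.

The money multiplier is m = 1 / (rr + e) = 1 / (0.209 + 0.01) ≈ 4.56621.
So M = m × MB = 4.56621 × 8900 = 40639.269 billion.

CHF 40639 billion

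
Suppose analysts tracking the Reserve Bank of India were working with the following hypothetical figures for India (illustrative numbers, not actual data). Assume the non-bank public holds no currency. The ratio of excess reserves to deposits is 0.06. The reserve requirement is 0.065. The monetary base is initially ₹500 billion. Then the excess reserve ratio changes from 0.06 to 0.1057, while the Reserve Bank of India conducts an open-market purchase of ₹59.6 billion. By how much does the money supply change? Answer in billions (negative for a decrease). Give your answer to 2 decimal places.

-721.73 billion

Before: m₁ = 1 / (0.065 + 0.06) = 8, MB₁ = 500, so M₁ = 8 × 500 = 4000 billion.
After: m₂ = 1 / (0.065 + 0.1057) ≈ 5.858231, MB₂ = 500 + 59.6 = 559.6, so M₂ = 5.858231 × 559.6 ≈ 3278.2661 billion.
ΔM = M₂ − M₁ = 3278.2661 − 4000 = -721.7339 billion.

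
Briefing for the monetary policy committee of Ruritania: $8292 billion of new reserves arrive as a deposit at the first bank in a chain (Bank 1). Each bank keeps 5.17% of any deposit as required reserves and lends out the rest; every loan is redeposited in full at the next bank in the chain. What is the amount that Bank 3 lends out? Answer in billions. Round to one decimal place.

Each bank lends a fraction (1 − rr) = 0.9483 of the deposit it receives, so Bank 3 receives 8292·0.9483^2 and lends 8292·0.9483^3 ≈ 7071.2558 billion.

$7071.3 billion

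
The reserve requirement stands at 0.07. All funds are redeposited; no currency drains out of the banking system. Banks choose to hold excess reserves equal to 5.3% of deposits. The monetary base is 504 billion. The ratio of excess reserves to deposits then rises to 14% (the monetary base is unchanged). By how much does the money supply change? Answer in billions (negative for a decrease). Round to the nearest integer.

-1698 billion

Initially m₁ = 1 / (0.07 + 0.053) ≈ 8.1301, so M₁ = 8.1301 × 504 = 4097.5704 billion.
After the change m₂ = 1 / (0.07 + 0.14) ≈ 4.7619, so M₂ = 4.7619 × 504 = 2399.9976 billion.
ΔM = M₂ − M₁ = 2399.9976 − 4097.5704 = -1697.5728 billion.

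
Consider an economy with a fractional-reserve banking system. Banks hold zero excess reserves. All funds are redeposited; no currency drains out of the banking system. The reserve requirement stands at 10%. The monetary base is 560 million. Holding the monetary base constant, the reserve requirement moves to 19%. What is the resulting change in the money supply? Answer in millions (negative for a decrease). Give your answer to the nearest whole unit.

Initially m₁ = 1 / (0.1) = 10, so M₁ = 10 × 560 = 5600 million.
After the change m₂ = 1 / (0.19) ≈ 5.2632, so M₂ = 5.2632 × 560 = 2947.392 million.
ΔM = M₂ − M₁ = 2947.392 − 5600 = -2652.608 million.

-2653 million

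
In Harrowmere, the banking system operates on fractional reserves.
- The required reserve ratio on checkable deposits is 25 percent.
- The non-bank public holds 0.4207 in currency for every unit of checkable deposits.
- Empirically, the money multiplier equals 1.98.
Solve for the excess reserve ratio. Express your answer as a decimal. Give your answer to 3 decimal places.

Using m = 1.98. Since m = (1 + c)/(c + rr + e), the denominator satisfies c + rr + e = (1 + c)/m = (1 + 0.4207) / 1.98 ≈ 0.717525.
With c = 0.4207 and rr = 0.25, the excess reserve ratio is 0.717525 − 0.4207 − 0.25 = 0.046825.

0.047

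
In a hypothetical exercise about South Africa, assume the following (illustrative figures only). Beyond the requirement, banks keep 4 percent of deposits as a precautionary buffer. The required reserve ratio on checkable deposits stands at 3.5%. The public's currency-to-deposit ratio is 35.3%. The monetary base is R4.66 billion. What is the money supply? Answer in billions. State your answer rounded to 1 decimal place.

The money multiplier is m = (1 + c) / (rr + e + c) = (1 + 0.353) / (0.035 + 0.04 + 0.353) ≈ 3.1612.
So M = m × MB = 3.1612 × 4.66 ≈ 14.7312 billion.

R14.7 billion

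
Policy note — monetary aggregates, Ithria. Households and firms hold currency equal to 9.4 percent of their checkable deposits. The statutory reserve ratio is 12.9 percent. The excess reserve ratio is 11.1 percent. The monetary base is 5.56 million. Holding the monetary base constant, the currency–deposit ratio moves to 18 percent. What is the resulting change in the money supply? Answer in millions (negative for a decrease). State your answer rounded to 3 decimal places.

-2.591 million

Initially m₁ = (1 + 0.094) / (0.129 + 0.111 + 0.094) ≈ 3.27545, so M₁ = 3.27545 × 5.56 ≈ 18.2115 million.
After the change m₂ = (1 + 0.18) / (0.129 + 0.111 + 0.18) ≈ 2.80952, so M₂ = 2.80952 × 5.56 ≈ 15.6209 million.
ΔM = M₂ − M₁ = 15.6209 − 18.2115 = -2.5906 million.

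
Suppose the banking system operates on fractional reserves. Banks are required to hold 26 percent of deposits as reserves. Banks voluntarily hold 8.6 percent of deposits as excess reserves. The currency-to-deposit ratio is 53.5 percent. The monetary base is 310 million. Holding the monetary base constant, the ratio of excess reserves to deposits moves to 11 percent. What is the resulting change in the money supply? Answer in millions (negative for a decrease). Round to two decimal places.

Initially m₁ = (1 + 0.535) / (0.26 + 0.086 + 0.535) ≈ 1.742338, so M₁ = 1.742338 × 310 ≈ 540.1248 million.
After the change m₂ = (1 + 0.535) / (0.26 + 0.11 + 0.535) ≈ 1.696133, so M₂ = 1.696133 × 310 ≈ 525.8012 million.
ΔM = M₂ − M₁ = 525.8012 − 540.1248 = -14.3236 million.

-14.32 million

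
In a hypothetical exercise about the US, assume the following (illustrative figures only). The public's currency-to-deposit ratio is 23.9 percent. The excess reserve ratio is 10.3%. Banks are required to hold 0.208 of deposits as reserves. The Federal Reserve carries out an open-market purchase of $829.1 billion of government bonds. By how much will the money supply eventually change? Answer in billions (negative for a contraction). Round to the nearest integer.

The money multiplier is m = (1 + c) / (rr + e + c) = (1 + 0.239) / (0.208 + 0.103 + 0.239) ≈ 2.2527.
The purchase adds 829.1 billion of base, so ΔM = m × ΔMB = 2.2527 × (+829.1) ≈ 1867.7136 billion.

$1868 billion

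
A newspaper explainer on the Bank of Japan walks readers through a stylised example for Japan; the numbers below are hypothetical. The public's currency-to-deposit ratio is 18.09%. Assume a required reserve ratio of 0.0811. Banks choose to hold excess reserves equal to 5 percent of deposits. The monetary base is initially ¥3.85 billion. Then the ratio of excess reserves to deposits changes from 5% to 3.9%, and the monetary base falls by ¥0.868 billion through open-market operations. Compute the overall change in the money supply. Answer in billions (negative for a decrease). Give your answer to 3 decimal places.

-2.873 billion

Before: m₁ = (1 + 0.1809) / (0.0811 + 0.05 + 0.1809) ≈ 3.78494, MB₁ = 3.85, so M₁ = 3.78494 × 3.85 ≈ 14.572 billion.
After: m₂ = (1 + 0.1809) / (0.0811 + 0.039 + 0.1809) ≈ 3.92326, MB₂ = 3.85 − 0.868 = 2.982, so M₂ = 3.92326 × 2.982 ≈ 11.6992 billion.
ΔM = M₂ − M₁ = 11.6992 − 14.572 = -2.8728 billion.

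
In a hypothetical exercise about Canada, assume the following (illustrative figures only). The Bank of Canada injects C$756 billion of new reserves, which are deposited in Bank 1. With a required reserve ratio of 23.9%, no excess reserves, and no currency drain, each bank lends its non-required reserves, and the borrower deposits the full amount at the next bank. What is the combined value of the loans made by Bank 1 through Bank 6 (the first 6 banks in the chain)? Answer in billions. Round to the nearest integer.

Bank i lends (1 − rr)^i of the original deposit: Bank 1 lends 756·0.7610 = 575.3160, Bank 2 lends 756·0.7610² ≈ 437.8155, and so on.
Summing a geometric series: total = 756·[0.7610·(1 − 0.7610^6) / (1 − 0.7610)] ≈ 1939.6424 billion.

C$1940 billion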